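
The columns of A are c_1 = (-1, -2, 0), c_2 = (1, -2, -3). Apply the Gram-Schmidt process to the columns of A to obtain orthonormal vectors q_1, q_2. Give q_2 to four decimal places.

c_1 = (-1, -2, 0); ‖c_1‖ = 2.2361, so q_1 = (-0.4472, -0.8944, 0.0000).
q_1·c_2 = (-0.4472)·1 + (-0.8944)·(-2) + 0.0000·(-3) = 1.3416.
u_2 = c_2 − 1.3416·q_1 = (1.6000, -0.8000, -3.0000).
‖u_2‖ = 3.4928, so q_2 = (0.4581, -0.2290, -0.8589).

q_2 = (0.4581, -0.2290, -0.8589)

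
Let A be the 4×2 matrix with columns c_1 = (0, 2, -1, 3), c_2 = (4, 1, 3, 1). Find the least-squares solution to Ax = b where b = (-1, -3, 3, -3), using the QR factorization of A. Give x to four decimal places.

x = (-1.2941, 0.0588)

q_1 = c_1/‖c_1‖ = (0, 2, -1, 3)/3.7417 = (0.0000, 0.5345, -0.2673, 0.8018).
r_{12} = q_1·c_2 = 0.5345.
u_2 = c_2 − 0.5345·q_1 = (4.0000, 0.7143, 3.1429, 0.5714).
‖u_2‖ = 5.1686, so q_2 = (0.7739, 0.1382, 0.6081, 0.1106).
Qᵀb = (-4.8107, 0.3040).
Back-substitute: x_2 = 0.3040/5.1686 = 0.0588.
x_1 = (-4.8107 − 0.5345·0.0588)/3.7417 = -1.2941.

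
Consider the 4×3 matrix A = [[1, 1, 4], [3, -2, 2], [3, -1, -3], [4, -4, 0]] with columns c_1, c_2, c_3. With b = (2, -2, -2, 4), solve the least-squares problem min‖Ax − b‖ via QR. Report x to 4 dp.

c_1 = (1, 3, 3, 4); ‖c_1‖ = 5.9161, so e_1 = (0.1690, 0.5071, 0.5071, 0.6761).
e_1·c_2 = 0.1690·1 + 0.5071·(-2) + 0.5071·(-1) + 0.6761·(-4) = -4.0567.
u_2 = c_2 + 4.0567·e_1 = (1.6857, 0.0571, 1.0571, -1.2571).
‖u_2‖ = 2.3543, so e_2 = (0.7160, 0.0243, 0.4490, -0.5340).
e_1·c_3 = 0.1690·4 + 0.5071·2 + 0.5071·(-3) + 0.6761·0 = 0.1690; e_2·c_3 = 0.7160·4 + 0.0243·2 + 0.4490·(-3) + (-0.5340)·0 = 1.5655.
u_3 = c_3 − 0.1690·e_1 − 1.5655·e_2 = (2.8505, 1.8763, -3.7887, 0.7216).
‖u_3‖ = 5.1498, so e_3 = (0.5535, 0.3643, -0.7357, 0.1401).
Qᵀb = (1.0142, -1.6505, 2.4103).
Back-substitute: x_3 = 2.4103/5.1498 = 0.4680.
x_2 = (-1.6505 − 1.5655·0.4680)/2.3543 = -1.0122.
x_1 = (1.0142 + 4.0567·(-1.0122) − 0.1690·0.4680)/5.9161 = -0.5361.

x = (-0.5361, -1.0122, 0.4680)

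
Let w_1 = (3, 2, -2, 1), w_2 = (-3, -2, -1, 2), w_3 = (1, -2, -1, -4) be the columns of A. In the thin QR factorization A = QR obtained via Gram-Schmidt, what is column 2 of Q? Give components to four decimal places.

q_1 = w_1/‖w_1‖ = (3, 2, -2, 1)/4.2426 = (0.7071, 0.4714, -0.4714, 0.2357).
r_{12} = q_1·w_2 = -2.1213.
u_2 = w_2 + 2.1213·q_1 = (-1.5000, -1.0000, -2.0000, 2.5000).
‖u_2‖ = 3.6742, so q_2 = (-0.4082, -0.2722, -0.5443, 0.6804).

q_2 = (-0.4082, -0.2722, -0.5443, 0.6804)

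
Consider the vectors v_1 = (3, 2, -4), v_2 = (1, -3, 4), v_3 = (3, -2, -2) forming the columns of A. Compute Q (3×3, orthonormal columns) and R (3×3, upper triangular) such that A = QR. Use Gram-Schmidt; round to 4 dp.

Q = [[0.5571, 0.8056, -0.2018], [0.3714, -0.4590, -0.8071], [-0.7428, 0.3747, -0.5549]], R = [[5.3852, -3.5282, 2.4140], [0.0000, 3.6813, 2.5853], [0.0000, 0.0000, 2.1186]]

e_1 = v_1/‖v_1‖ = (3, 2, -4)/5.3852 = (0.5571, 0.3714, -0.7428).
r_{12} = e_1·v_2 = -3.5282.
u_2 = v_2 + 3.5282·e_1 = (2.9655, -1.6897, 1.3793).
‖u_2‖ = 3.6813, so e_2 = (0.8056, -0.4590, 0.3747).
r_{13} = e_1·v_3 = 2.4140; r_{23} = e_2·v_3 = 2.5853.
u_3 = v_3 − 2.4140·e_1 − 2.5853·e_2 = (-0.4275, -1.7099, -1.1756).
‖u_3‖ = 2.1186, so e_3 = (-0.2018, -0.8071, -0.5549).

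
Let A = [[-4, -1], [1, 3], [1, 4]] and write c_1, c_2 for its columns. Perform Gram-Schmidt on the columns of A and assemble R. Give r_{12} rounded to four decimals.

c_1 = (-4, 1, 1); ‖c_1‖ = 4.2426, so e_1 = (-0.9428, 0.2357, 0.2357).
r_{12} = e_1·c_2 = 2.5927.

r_{12} = 2.5927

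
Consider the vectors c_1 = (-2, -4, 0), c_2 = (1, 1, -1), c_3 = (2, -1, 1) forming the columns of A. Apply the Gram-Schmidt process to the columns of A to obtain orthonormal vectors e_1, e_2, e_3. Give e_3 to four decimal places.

e_3 = (0.8165, -0.4082, 0.4082)

e_1 = c_1/‖c_1‖ = (-2, -4, 0)/4.4721 = (-0.4472, -0.8944, 0.0000).
r_{12} = e_1·c_2 = -1.3416.
u_2 = c_2 + 1.3416·e_1 = (0.4000, -0.2000, -1.0000).
‖u_2‖ = 1.0954, so e_2 = (0.3651, -0.1826, -0.9129).
r_{13} = e_1·c_3 = 0.0000; r_{23} = e_2·c_3 = 0.0000.
u_3 = c_3 + 0.0000·e_1 + 0.0000·e_2 = (2.0000, -1.0000, 1.0000).
‖u_3‖ = 2.4495, so e_3 = (0.8165, -0.4082, 0.4082).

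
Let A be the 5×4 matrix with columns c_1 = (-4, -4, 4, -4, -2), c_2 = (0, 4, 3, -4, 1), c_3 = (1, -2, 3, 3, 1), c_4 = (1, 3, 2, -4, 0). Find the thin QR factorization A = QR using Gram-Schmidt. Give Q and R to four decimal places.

Q = [[-0.4851, 0.0924, 0.2744, 0.8083], [-0.4851, 0.7207, -0.1553, -0.2375], [0.4851, 0.3788, 0.7568, 0.0355], [-0.4851, -0.5359, 0.4875, -0.3191], [-0.2425, 0.2033, 0.3005, -0.4326]], R = [[8.2462, 1.2127, 0.2425, 0.9701], [0.0000, 6.3663, -1.6170, 5.1558], [0.0000, 0.0000, 4.6181, -0.6276], [0.0000, 0.0000, 0.0000, 1.4430]]

c_1 = (-4, -4, 4, -4, -2); ‖c_1‖ = 8.2462, so e_1 = (-0.4851, -0.4851, 0.4851, -0.4851, -0.2425).
e_1·c_2 = (-0.4851)·0 + (-0.4851)·4 + 0.4851·3 + (-0.4851)·(-4) + (-0.2425)·1 = 1.2127.
u_2 = c_2 − 1.2127·e_1 = (0.5882, 4.5882, 2.4118, -3.4118, 1.2941).
‖u_2‖ = 6.3663, so e_2 = (0.0924, 0.7207, 0.3788, -0.5359, 0.2033).
e_1·c_3 = (-0.4851)·1 + (-0.4851)·(-2) + 0.4851·3 + (-0.4851)·3 + (-0.2425)·1 = 0.2425; e_2·c_3 = 0.0924·1 + 0.7207·(-2) + 0.3788·3 + (-0.5359)·3 + 0.2033·1 = -1.6170.
u_3 = c_3 − 0.2425·e_1 + 1.6170·e_2 = (1.2671, -0.7170, 3.4949, 2.2511, 1.3875).
‖u_3‖ = 4.6181, so e_3 = (0.2744, -0.1553, 0.7568, 0.4875, 0.3005).
e_1·c_4 = (-0.4851)·1 + (-0.4851)·3 + 0.4851·2 + (-0.4851)·(-4) + (-0.2425)·0 = 0.9701; e_2·c_4 = 0.0924·1 + 0.7207·3 + 0.3788·2 + (-0.5359)·(-4) + 0.2033·0 = 5.1558; e_3·c_4 = 0.2744·1 + (-0.1553)·3 + 0.7568·2 + 0.4875·(-4) + 0.3005·0 = -0.6276.
u_4 = c_4 − 0.9701·e_1 − 5.1558·e_2 + 0.6276·e_3 = (1.1664, -0.3427, 0.0512, -0.4604, -0.6242).
‖u_4‖ = 1.4430, so e_4 = (0.8083, -0.2375, 0.0355, -0.3191, -0.4326).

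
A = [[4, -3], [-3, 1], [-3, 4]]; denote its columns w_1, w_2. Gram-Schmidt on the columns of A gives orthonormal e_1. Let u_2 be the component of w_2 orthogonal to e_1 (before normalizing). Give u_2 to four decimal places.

e_1 = w_1/‖w_1‖ = (4, -3, -3)/5.8310 = (0.6860, -0.5145, -0.5145).
r_{12} = e_1·w_2 = -4.6305.
u_2 = w_2 + 4.6305·e_1 = (0.1765, -1.3824, 1.6176).

u_2 = (0.1765, -1.3824, 1.6176)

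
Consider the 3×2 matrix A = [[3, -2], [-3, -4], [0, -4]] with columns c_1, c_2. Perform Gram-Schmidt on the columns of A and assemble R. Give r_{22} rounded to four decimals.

q_1 = c_1/‖c_1‖ = (3, -3, 0)/4.2426 = (0.7071, -0.7071, 0.0000).
r_{12} = q_1·c_2 = 1.4142.
u_2 = c_2 − 1.4142·q_1 = (-3.0000, -3.0000, -4.0000).
r_{22} = ‖u_2‖ = 5.8310.

r_{22} = 5.8310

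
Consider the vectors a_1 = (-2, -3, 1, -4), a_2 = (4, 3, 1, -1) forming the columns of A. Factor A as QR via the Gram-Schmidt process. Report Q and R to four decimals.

a_1 = (-2, -3, 1, -4); ‖a_1‖ = 5.4772, so e_1 = (-0.3651, -0.5477, 0.1826, -0.7303).
e_1·a_2 = (-0.3651)·4 + (-0.5477)·3 + 0.1826·1 + (-0.7303)·(-1) = -2.1909.
u_2 = a_2 + 2.1909·e_1 = (3.2000, 1.8000, 1.4000, -2.6000).
‖u_2‖ = 4.7117, so e_2 = (0.6792, 0.3820, 0.2971, -0.5518).

Q = [[-0.3651, 0.6792], [-0.5477, 0.3820], [0.1826, 0.2971], [-0.7303, -0.5518]], R = [[5.4772, -2.1909], [0.0000, 4.7117]]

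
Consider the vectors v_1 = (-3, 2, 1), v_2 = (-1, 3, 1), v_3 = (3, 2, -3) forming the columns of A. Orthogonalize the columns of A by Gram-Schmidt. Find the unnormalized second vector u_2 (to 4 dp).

u_2 = (1.1429, 1.5714, 0.2857)

v_1 = (-3, 2, 1); ‖v_1‖ = 3.7417, so q_1 = (-0.8018, 0.5345, 0.2673).
q_1·v_2 = (-0.8018)·(-1) + 0.5345·3 + 0.2673·1 = 2.6726.
u_2 = v_2 − 2.6726·q_1 = (1.1429, 1.5714, 0.2857).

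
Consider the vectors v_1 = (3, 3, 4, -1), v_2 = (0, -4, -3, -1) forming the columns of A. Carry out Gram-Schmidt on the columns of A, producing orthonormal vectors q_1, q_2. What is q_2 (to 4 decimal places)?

q_2 = (0.5975, -0.6148, -0.1126, -0.5023)

v_1 = (3, 3, 4, -1); ‖v_1‖ = 5.9161, so q_1 = (0.5071, 0.5071, 0.6761, -0.1690).
q_1·v_2 = 0.5071·0 + 0.5071·(-4) + 0.6761·(-3) + (-0.1690)·(-1) = -3.8877.
u_2 = v_2 + 3.8877·q_1 = (1.9714, -2.0286, -0.3714, -1.6571).
‖u_2‖ = 3.2994, so q_2 = (0.5975, -0.6148, -0.1126, -0.5023).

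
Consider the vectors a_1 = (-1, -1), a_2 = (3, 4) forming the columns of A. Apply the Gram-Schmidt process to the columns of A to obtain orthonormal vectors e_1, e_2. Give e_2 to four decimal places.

e_2 = (-0.7071, 0.7071)

a_1 = (-1, -1); ‖a_1‖ = 1.4142, so e_1 = (-0.7071, -0.7071).
e_1·a_2 = (-0.7071)·3 + (-0.7071)·4 = -4.9497.
u_2 = a_2 + 4.9497·e_1 = (-0.5000, 0.5000).
‖u_2‖ = 0.7071, so e_2 = (-0.7071, 0.7071).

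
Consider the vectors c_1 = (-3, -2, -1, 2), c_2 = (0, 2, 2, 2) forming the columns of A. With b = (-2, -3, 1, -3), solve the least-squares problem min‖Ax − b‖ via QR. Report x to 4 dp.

x = (0.1887, -0.8019)

c_1 = (-3, -2, -1, 2); ‖c_1‖ = 4.2426, so e_1 = (-0.7071, -0.4714, -0.2357, 0.4714).
e_1·c_2 = (-0.7071)·0 + (-0.4714)·2 + (-0.2357)·2 + 0.4714·2 = -0.4714.
u_2 = c_2 + 0.4714·e_1 = (-0.3333, 1.7778, 1.8889, 2.2222).
‖u_2‖ = 3.4319, so e_2 = (-0.0971, 0.5180, 0.5504, 0.6475).
Qᵀb = (1.1785, -2.7520).
Back-substitute: x_2 = -2.7520/3.4319 = -0.8019.
x_1 = (1.1785 + 0.4714·(-0.8019))/4.2426 = 0.1887.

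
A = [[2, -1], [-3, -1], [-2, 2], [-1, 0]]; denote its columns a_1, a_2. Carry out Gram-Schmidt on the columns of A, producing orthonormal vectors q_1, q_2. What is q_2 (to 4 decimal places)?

q_2 = (-0.2843, -0.6396, 0.7107, -0.0711)

a_1 = (2, -3, -2, -1); ‖a_1‖ = 4.2426, so q_1 = (0.4714, -0.7071, -0.4714, -0.2357).
q_1·a_2 = 0.4714·(-1) + (-0.7071)·(-1) + (-0.4714)·2 + (-0.2357)·0 = -0.7071.
u_2 = a_2 + 0.7071·q_1 = (-0.6667, -1.5000, 1.6667, -0.1667).
‖u_2‖ = 2.3452, so q_2 = (-0.2843, -0.6396, 0.7107, -0.0711).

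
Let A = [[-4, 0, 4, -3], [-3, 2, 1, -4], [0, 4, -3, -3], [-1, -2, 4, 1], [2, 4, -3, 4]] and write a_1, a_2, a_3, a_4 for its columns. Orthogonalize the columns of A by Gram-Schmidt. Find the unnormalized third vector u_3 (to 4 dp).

a_1 = (-4, -3, 0, -1, 2); ‖a_1‖ = 5.4772, so e_1 = (-0.7303, -0.5477, 0.0000, -0.1826, 0.3651).
e_1·a_2 = (-0.7303)·0 + (-0.5477)·2 + 0.0000·4 + (-0.1826)·(-2) + 0.3651·4 = 0.7303.
u_2 = a_2 − 0.7303·e_1 = (0.5333, 2.4000, 4.0000, -1.8667, 3.7333).
‖u_2‖ = 6.2823, so e_2 = (0.0849, 0.3820, 0.6367, -0.2971, 0.5943).
e_1·a_3 = (-0.7303)·4 + (-0.5477)·1 + 0.0000·(-3) + (-0.1826)·4 + 0.3651·(-3) = -5.2947; e_2·a_3 = 0.0849·4 + 0.3820·1 + 0.6367·(-3) + (-0.2971)·4 + 0.5943·(-3) = -4.1599.
u_3 = a_3 + 5.2947·e_1 + 4.1599·e_2 = (0.4865, -0.3108, -0.3514, 1.7973, 1.4054).

u_3 = (0.4865, -0.3108, -0.3514, 1.7973, 1.4054)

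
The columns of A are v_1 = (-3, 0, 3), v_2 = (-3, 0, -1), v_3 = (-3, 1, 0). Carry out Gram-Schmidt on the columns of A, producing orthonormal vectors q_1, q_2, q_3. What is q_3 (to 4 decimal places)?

q_3 = (0.0000, 1.0000, 0.0000)

v_1 = (-3, 0, 3); ‖v_1‖ = 4.2426, so q_1 = (-0.7071, 0.0000, 0.7071).
q_1·v_2 = (-0.7071)·(-3) + 0.0000·0 + 0.7071·(-1) = 1.4142.
u_2 = v_2 − 1.4142·q_1 = (-2.0000, 0.0000, -2.0000).
‖u_2‖ = 2.8284, so q_2 = (-0.7071, 0.0000, -0.7071).
q_1·v_3 = (-0.7071)·(-3) + 0.0000·1 + 0.7071·0 = 2.1213; q_2·v_3 = (-0.7071)·(-3) + 0.0000·1 + (-0.7071)·0 = 2.1213.
u_3 = v_3 − 2.1213·q_1 − 2.1213·q_2 = (0.0000, 1.0000, 0.0000).
‖u_3‖ = 1.0000, so q_3 = (0.0000, 1.0000, 0.0000).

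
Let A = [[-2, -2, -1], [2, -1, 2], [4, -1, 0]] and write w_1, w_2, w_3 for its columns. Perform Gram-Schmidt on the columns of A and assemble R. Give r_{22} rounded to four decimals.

r_{22} = 2.4152

e_1 = w_1/‖w_1‖ = (-2, 2, 4)/4.8990 = (-0.4082, 0.4082, 0.8165).
r_{12} = e_1·w_2 = -0.4082.
u_2 = w_2 + 0.4082·e_1 = (-2.1667, -0.8333, -0.6667).
r_{22} = ‖u_2‖ = 2.4152.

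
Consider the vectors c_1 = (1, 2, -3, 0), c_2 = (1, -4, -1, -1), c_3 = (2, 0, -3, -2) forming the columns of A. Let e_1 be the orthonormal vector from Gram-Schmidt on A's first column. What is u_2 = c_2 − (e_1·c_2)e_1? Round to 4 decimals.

u_2 = (1.2857, -3.4286, -1.8571, -1.0000)

c_1 = (1, 2, -3, 0); ‖c_1‖ = 3.7417, so e_1 = (0.2673, 0.5345, -0.8018, 0.0000).
e_1·c_2 = 0.2673·1 + 0.5345·(-4) + (-0.8018)·(-1) + 0.0000·(-1) = -1.0690.
u_2 = c_2 + 1.0690·e_1 = (1.2857, -3.4286, -1.8571, -1.0000).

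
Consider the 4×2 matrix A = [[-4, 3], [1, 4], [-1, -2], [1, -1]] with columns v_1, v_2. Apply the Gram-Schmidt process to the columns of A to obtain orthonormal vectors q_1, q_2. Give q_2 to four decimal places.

v_1 = (-4, 1, -1, 1); ‖v_1‖ = 4.3589, so q_1 = (-0.9177, 0.2294, -0.2294, 0.2294).
q_1·v_2 = (-0.9177)·3 + 0.2294·4 + (-0.2294)·(-2) + 0.2294·(-1) = -1.6059.
u_2 = v_2 + 1.6059·q_1 = (1.5263, 4.3684, -2.3684, -0.6316).
‖u_2‖ = 5.2365, so q_2 = (0.2915, 0.8342, -0.4523, -0.1206).

q_2 = (0.2915, 0.8342, -0.4523, -0.1206)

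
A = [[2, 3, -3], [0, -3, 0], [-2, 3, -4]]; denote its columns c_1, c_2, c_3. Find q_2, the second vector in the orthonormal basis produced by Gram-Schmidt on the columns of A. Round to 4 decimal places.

c_1 = (2, 0, -2); ‖c_1‖ = 2.8284, so q_1 = (0.7071, 0.0000, -0.7071).
q_1·c_2 = 0.7071·3 + 0.0000·(-3) + (-0.7071)·3 = 0.0000.
u_2 = c_2 + 0.0000·q_1 = (3.0000, -3.0000, 3.0000).
‖u_2‖ = 5.1962, so q_2 = (0.5774, -0.5774, 0.5774).

q_2 = (0.5774, -0.5774, 0.5774)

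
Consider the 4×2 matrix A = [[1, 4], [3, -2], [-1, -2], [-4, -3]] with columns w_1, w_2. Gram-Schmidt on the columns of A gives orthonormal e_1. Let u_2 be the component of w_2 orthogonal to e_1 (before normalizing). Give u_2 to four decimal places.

w_1 = (1, 3, -1, -4); ‖w_1‖ = 5.1962, so e_1 = (0.1925, 0.5774, -0.1925, -0.7698).
e_1·w_2 = 0.1925·4 + 0.5774·(-2) + (-0.1925)·(-2) + (-0.7698)·(-3) = 2.3094.
u_2 = w_2 − 2.3094·e_1 = (3.5556, -3.3333, -1.5556, -1.2222).

u_2 = (3.5556, -3.3333, -1.5556, -1.2222)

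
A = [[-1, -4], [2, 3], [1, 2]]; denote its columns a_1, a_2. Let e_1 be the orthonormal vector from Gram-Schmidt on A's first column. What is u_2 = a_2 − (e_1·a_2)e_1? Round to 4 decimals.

u_2 = (-2.0000, -1.0000, 0.0000)

e_1 = a_1/‖a_1‖ = (-1, 2, 1)/2.4495 = (-0.4082, 0.8165, 0.4082).
r_{12} = e_1·a_2 = 4.8990.
u_2 = a_2 − 4.8990·e_1 = (-2.0000, -1.0000, 0.0000).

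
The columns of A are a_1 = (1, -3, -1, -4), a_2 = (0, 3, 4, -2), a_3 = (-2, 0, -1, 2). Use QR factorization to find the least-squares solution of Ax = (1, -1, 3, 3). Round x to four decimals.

x = (-0.7481, -0.2667, -0.8741)

e_1 = a_1/‖a_1‖ = (1, -3, -1, -4)/5.1962 = (0.1925, -0.5774, -0.1925, -0.7698).
r_{12} = e_1·a_2 = -0.9623.
u_2 = a_2 + 0.9623·e_1 = (0.1852, 2.4444, 3.8148, -2.7407).
‖u_2‖ = 5.2985, so e_2 = (0.0350, 0.4613, 0.7200, -0.5173).
r_{13} = e_1·a_3 = -1.7321; r_{23} = e_2·a_3 = -1.8244.
u_3 = a_3 + 1.7321·e_1 + 1.8244·e_2 = (-1.6029, -0.1583, -0.0198, -0.2770).
‖u_3‖ = 1.6345, so e_3 = (-0.9807, -0.0969, -0.0121, -0.1695).
Qᵀb = (-2.1170, 0.1817, -1.4287).
Back-substitute: x_3 = -1.4287/1.6345 = -0.8741.
x_2 = (0.1817 + 1.8244·(-0.8741))/5.2985 = -0.2667.
x_1 = (-2.1170 + 0.9623·(-0.2667) + 1.7321·(-0.8741))/5.1962 = -0.7481.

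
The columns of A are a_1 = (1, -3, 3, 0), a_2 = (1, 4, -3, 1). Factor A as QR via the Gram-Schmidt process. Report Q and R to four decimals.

a_1 = (1, -3, 3, 0); ‖a_1‖ = 4.3589, so q_1 = (0.2294, -0.6882, 0.6882, 0.0000).
q_1·a_2 = 0.2294·1 + (-0.6882)·4 + 0.6882·(-3) + 0.0000·1 = -4.5883.
u_2 = a_2 + 4.5883·q_1 = (2.0526, 0.8421, 0.1579, 1.0000).
‖u_2‖ = 2.4387, so q_2 = (0.8417, 0.3453, 0.0647, 0.4101).

Q = [[0.2294, 0.8417], [-0.6882, 0.3453], [0.6882, 0.0647], [0.0000, 0.4101]], R = [[4.3589, -4.5883], [0.0000, 2.4387]]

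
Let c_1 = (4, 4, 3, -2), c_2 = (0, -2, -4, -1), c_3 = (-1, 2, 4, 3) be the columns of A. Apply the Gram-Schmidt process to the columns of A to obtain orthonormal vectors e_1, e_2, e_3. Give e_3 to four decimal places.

e_3 = (0.2468, 0.4405, -0.4101, 0.7595)

c_1 = (4, 4, 3, -2); ‖c_1‖ = 6.7082, so e_1 = (0.5963, 0.5963, 0.4472, -0.2981).
e_1·c_2 = 0.5963·0 + 0.5963·(-2) + 0.4472·(-4) + (-0.2981)·(-1) = -2.6833.
u_2 = c_2 + 2.6833·e_1 = (1.6000, -0.4000, -2.8000, -1.8000).
‖u_2‖ = 3.7148, so e_2 = (0.4307, -0.1077, -0.7537, -0.4845).
e_1·c_3 = 0.5963·(-1) + 0.5963·2 + 0.4472·4 + (-0.2981)·3 = 1.4907; e_2·c_3 = 0.4307·(-1) + (-0.1077)·2 + (-0.7537)·4 + (-0.4845)·3 = -5.1146.
u_3 = c_3 − 1.4907·e_1 + 5.1146·e_2 = (0.3140, 0.5604, -0.5217, 0.9662).
‖u_3‖ = 1.2721, so e_3 = (0.2468, 0.4405, -0.4101, 0.7595).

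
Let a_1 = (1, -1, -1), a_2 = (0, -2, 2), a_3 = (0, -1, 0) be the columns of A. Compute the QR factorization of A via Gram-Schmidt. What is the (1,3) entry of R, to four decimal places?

r_{13} = 0.5774

a_1 = (1, -1, -1); ‖a_1‖ = 1.7321, so e_1 = (0.5774, -0.5774, -0.5774).
r_{13} = e_1·a_3 = 0.5774.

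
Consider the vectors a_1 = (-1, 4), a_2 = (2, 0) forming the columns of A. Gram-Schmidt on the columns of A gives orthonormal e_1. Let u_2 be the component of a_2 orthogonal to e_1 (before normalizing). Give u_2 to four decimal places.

a_1 = (-1, 4); ‖a_1‖ = 4.1231, so e_1 = (-0.2425, 0.9701).
e_1·a_2 = (-0.2425)·2 + 0.9701·0 = -0.4851.
u_2 = a_2 + 0.4851·e_1 = (1.8824, 0.4706).

u_2 = (1.8824, 0.4706)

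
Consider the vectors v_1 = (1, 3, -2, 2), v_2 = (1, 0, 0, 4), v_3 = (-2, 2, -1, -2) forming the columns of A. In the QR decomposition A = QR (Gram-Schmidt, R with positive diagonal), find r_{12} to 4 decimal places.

v_1 = (1, 3, -2, 2); ‖v_1‖ = 4.2426, so e_1 = (0.2357, 0.7071, -0.4714, 0.4714).
r_{12} = e_1·v_2 = 2.1213.

r_{12} = 2.1213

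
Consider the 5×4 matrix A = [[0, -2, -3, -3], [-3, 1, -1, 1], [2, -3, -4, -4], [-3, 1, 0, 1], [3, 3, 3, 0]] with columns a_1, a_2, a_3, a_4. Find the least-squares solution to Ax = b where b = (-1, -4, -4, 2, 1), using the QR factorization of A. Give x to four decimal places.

x = (-2.3465, -2.3744, 5.0488, -3.3160)

a_1 = (0, -3, 2, -3, 3); ‖a_1‖ = 5.5678, so e_1 = (0.0000, -0.5388, 0.3592, -0.5388, 0.5388).
e_1·a_2 = 0.0000·(-2) + (-0.5388)·1 + 0.3592·(-3) + (-0.5388)·1 + 0.5388·3 = -0.5388.
u_2 = a_2 + 0.5388·e_1 = (-2.0000, 0.7097, -2.8065, 0.7097, 3.2903).
‖u_2‖ = 4.8693, so e_2 = (-0.4107, 0.1457, -0.5764, 0.1457, 0.6757).
e_1·a_3 = 0.0000·(-3) + (-0.5388)·(-1) + 0.3592·(-4) + (-0.5388)·0 + 0.5388·3 = 0.7184; e_2·a_3 = (-0.4107)·(-3) + 0.1457·(-1) + (-0.5764)·(-4) + 0.1457·0 + 0.6757·3 = 5.4191.
u_3 = a_3 − 0.7184·e_1 − 5.4191·e_2 = (-0.7741, -1.4027, -1.1347, -0.4027, -1.0490).
‖u_3‖ = 2.2621, so e_3 = (-0.3422, -0.6201, -0.5016, -0.1780, -0.4637).
e_1·a_4 = 0.0000·(-3) + (-0.5388)·1 + 0.3592·(-4) + (-0.5388)·1 + 0.5388·0 = -2.5145; e_2·a_4 = (-0.4107)·(-3) + 0.1457·1 + (-0.5764)·(-4) + 0.1457·1 + 0.6757·0 = 3.8292; e_3·a_4 = (-0.3422)·(-3) + (-0.6201)·1 + (-0.5016)·(-4) + (-0.1780)·1 + (-0.4637)·0 = 2.2350.
u_4 = a_4 + 2.5145·e_1 − 3.8292·e_2 − 2.2350·e_3 = (-0.6623, 0.4730, 0.2313, -0.5150, -0.1962).
‖u_4‖ = 1.0098, so e_4 = (-0.6559, 0.4684, 0.2291, -0.5100, -0.1943).
Qᵀb = (0.1796, 3.1004, 4.0093, -3.3485).
Back-substitute: x_4 = -3.3485/1.0098 = -3.3160.
x_3 = (4.0093 − 2.2350·(-3.3160))/2.2621 = 5.0488.
x_2 = (3.1004 − 5.4191·5.0488 − 3.8292·(-3.3160))/4.8693 = -2.3744.
x_1 = (0.1796 + 0.5388·(-2.3744) − 0.7184·5.0488 + 2.5145·(-3.3160))/5.5678 = -2.3465.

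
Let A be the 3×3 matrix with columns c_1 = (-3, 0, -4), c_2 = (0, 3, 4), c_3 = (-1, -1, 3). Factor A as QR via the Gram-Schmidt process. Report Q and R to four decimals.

Q = [[-0.6000, -0.4998, -0.6247], [0.0000, 0.7809, -0.6247], [-0.8000, 0.3748, 0.4685]], R = [[5.0000, -3.2000, -1.8000], [0.0000, 3.8419, 0.8433], [0.0000, 0.0000, 2.6550]]

e_1 = c_1/‖c_1‖ = (-3, 0, -4)/5.0000 = (-0.6000, 0.0000, -0.8000).
r_{12} = e_1·c_2 = -3.2000.
u_2 = c_2 + 3.2000·e_1 = (-1.9200, 3.0000, 1.4400).
‖u_2‖ = 3.8419, so e_2 = (-0.4998, 0.7809, 0.3748).
r_{13} = e_1·c_3 = -1.8000; r_{23} = e_2·c_3 = 0.8433.
u_3 = c_3 + 1.8000·e_1 − 0.8433·e_2 = (-1.6585, -1.6585, 1.2439).
‖u_3‖ = 2.6550, so e_3 = (-0.6247, -0.6247, 0.4685).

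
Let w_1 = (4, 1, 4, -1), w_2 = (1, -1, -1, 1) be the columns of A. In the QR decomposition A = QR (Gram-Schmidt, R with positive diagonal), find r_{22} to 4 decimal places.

q_1 = w_1/‖w_1‖ = (4, 1, 4, -1)/5.8310 = (0.6860, 0.1715, 0.6860, -0.1715).
r_{12} = q_1·w_2 = -0.3430.
u_2 = w_2 + 0.3430·q_1 = (1.2353, -0.9412, -0.7647, 0.9412).
r_{22} = ‖u_2‖ = 1.9704.

r_{22} = 1.9704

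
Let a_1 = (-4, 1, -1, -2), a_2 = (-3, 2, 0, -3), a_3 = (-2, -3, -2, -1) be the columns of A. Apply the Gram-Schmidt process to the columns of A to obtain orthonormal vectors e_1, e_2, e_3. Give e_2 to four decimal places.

e_2 = (0.3257, 0.5583, 0.4652, -0.6048)

a_1 = (-4, 1, -1, -2); ‖a_1‖ = 4.6904, so e_1 = (-0.8528, 0.2132, -0.2132, -0.4264).
e_1·a_2 = (-0.8528)·(-3) + 0.2132·2 + (-0.2132)·0 + (-0.4264)·(-3) = 4.2640.
u_2 = a_2 − 4.2640·e_1 = (0.6364, 1.0909, 0.9091, -1.1818).
‖u_2‖ = 1.9540, so e_2 = (0.3257, 0.5583, 0.4652, -0.6048).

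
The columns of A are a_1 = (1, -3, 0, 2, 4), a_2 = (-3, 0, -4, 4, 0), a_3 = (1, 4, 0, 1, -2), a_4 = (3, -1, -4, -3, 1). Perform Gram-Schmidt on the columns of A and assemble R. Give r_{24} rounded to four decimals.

a_1 = (1, -3, 0, 2, 4); ‖a_1‖ = 5.4772, so e_1 = (0.1826, -0.5477, 0.0000, 0.3651, 0.7303).
e_1·a_2 = 0.1826·(-3) + (-0.5477)·0 + 0.0000·(-4) + 0.3651·4 + 0.7303·0 = 0.9129.
u_2 = a_2 − 0.9129·e_1 = (-3.1667, 0.5000, -4.0000, 3.6667, -0.6667).
‖u_2‖ = 6.3377, so e_2 = (-0.4997, 0.0789, -0.6311, 0.5785, -0.1052).
r_{24} = e_2·a_4 = -0.8941.

r_{24} = -0.8941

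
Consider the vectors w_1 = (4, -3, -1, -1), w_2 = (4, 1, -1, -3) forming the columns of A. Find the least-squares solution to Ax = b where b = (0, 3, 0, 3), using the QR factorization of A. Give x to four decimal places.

x = (-0.5045, 0.0955)

w_1 = (4, -3, -1, -1); ‖w_1‖ = 5.1962, so e_1 = (0.7698, -0.5774, -0.1925, -0.1925).
e_1·w_2 = 0.7698·4 + (-0.5774)·1 + (-0.1925)·(-1) + (-0.1925)·(-3) = 3.2717.
u_2 = w_2 − 3.2717·e_1 = (1.4815, 2.8889, -0.3704, -2.3704).
‖u_2‖ = 4.0369, so e_2 = (0.3670, 0.7156, -0.0917, -0.5872).
Qᵀb = (-2.3094, 0.3853).
Back-substitute: x_2 = 0.3853/4.0369 = 0.0955.
x_1 = (-2.3094 − 3.2717·0.0955)/5.1962 = -0.5045.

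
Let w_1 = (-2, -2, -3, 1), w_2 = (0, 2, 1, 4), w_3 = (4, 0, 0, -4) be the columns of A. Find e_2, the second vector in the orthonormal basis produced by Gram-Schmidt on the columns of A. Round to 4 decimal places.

e_2 = (-0.0736, 0.3681, 0.1104, 0.9203)

w_1 = (-2, -2, -3, 1); ‖w_1‖ = 4.2426, so e_1 = (-0.4714, -0.4714, -0.7071, 0.2357).
e_1·w_2 = (-0.4714)·0 + (-0.4714)·2 + (-0.7071)·1 + 0.2357·4 = -0.7071.
u_2 = w_2 + 0.7071·e_1 = (-0.3333, 1.6667, 0.5000, 4.1667).
‖u_2‖ = 4.5277, so e_2 = (-0.0736, 0.3681, 0.1104, 0.9203).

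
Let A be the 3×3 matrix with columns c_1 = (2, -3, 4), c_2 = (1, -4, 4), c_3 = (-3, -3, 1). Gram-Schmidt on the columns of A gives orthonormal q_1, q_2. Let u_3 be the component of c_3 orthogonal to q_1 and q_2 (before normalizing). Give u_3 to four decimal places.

u_3 = (-0.3509, 0.3509, 0.4386)

q_1 = c_1/‖c_1‖ = (2, -3, 4)/5.3852 = (0.3714, -0.5571, 0.7428).
r_{12} = q_1·c_2 = 5.5709.
u_2 = c_2 − 5.5709·q_1 = (-1.0690, -0.8966, -0.1379).
‖u_2‖ = 1.4020, so q_2 = (-0.7625, -0.6395, -0.0984).
r_{13} = q_1·c_3 = 1.2999; r_{23} = q_2·c_3 = 4.1075.
u_3 = c_3 − 1.2999·q_1 − 4.1075·q_2 = (-0.3509, 0.3509, 0.4386).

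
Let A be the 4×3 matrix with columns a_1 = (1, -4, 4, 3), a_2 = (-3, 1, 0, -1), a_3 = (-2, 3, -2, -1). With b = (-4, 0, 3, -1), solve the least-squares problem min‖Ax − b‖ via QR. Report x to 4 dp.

a_1 = (1, -4, 4, 3); ‖a_1‖ = 6.4807, so e_1 = (0.1543, -0.6172, 0.6172, 0.4629).
e_1·a_2 = 0.1543·(-3) + (-0.6172)·1 + 0.6172·0 + 0.4629·(-1) = -1.5430.
u_2 = a_2 + 1.5430·e_1 = (-2.7619, 0.0476, 0.9524, -0.2857).
‖u_2‖ = 2.9358, so e_2 = (-0.9408, 0.0162, 0.3244, -0.0973).
e_1·a_3 = 0.1543·(-2) + (-0.6172)·3 + 0.6172·(-2) + 0.4629·(-1) = -3.8576; e_2·a_3 = (-0.9408)·(-2) + 0.0162·3 + 0.3244·(-2) + (-0.0973)·(-1) = 1.3787.
u_3 = a_3 + 3.8576·e_1 − 1.3787·e_2 = (-0.1077, 0.5967, -0.0663, 0.9199).
‖u_3‖ = 1.1037, so e_3 = (-0.0976, 0.5406, -0.0601, 0.8334).
Qᵀb = (0.7715, 4.8336, -0.6232).
Back-substitute: x_3 = -0.6232/1.1037 = -0.5646.
x_2 = (4.8336 − 1.3787·(-0.5646))/2.9358 = 1.9116.
x_1 = (0.7715 + 1.5430·1.9116 + 3.8576·(-0.5646))/6.4807 = 0.2381.

x = (0.2381, 1.9116, -0.5646)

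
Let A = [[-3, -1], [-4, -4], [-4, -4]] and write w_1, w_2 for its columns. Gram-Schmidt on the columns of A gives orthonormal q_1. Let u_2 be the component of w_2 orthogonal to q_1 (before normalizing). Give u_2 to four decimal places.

w_1 = (-3, -4, -4); ‖w_1‖ = 6.4031, so q_1 = (-0.4685, -0.6247, -0.6247).
q_1·w_2 = (-0.4685)·(-1) + (-0.6247)·(-4) + (-0.6247)·(-4) = 5.4661.
u_2 = w_2 − 5.4661·q_1 = (1.5610, -0.5854, -0.5854).

u_2 = (1.5610, -0.5854, -0.5854)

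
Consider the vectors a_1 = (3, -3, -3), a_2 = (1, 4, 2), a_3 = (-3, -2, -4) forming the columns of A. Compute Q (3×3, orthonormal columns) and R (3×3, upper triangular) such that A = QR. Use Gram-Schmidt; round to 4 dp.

a_1 = (3, -3, -3); ‖a_1‖ = 5.1962, so e_1 = (0.5774, -0.5774, -0.5774).
e_1·a_2 = 0.5774·1 + (-0.5774)·4 + (-0.5774)·2 = -2.8868.
u_2 = a_2 + 2.8868·e_1 = (2.6667, 2.3333, 0.3333).
‖u_2‖ = 3.5590, so e_2 = (0.7493, 0.6556, 0.0937).
e_1·a_3 = 0.5774·(-3) + (-0.5774)·(-2) + (-0.5774)·(-4) = 1.7321; e_2·a_3 = 0.7493·(-3) + 0.6556·(-2) + 0.0937·(-4) = -3.9337.
u_3 = a_3 − 1.7321·e_1 + 3.9337·e_2 = (-1.0526, 1.5789, -2.6316).
‖u_3‖ = 3.2444, so e_3 = (-0.3244, 0.4867, -0.8111).

Q = [[0.5774, 0.7493, -0.3244], [-0.5774, 0.6556, 0.4867], [-0.5774, 0.0937, -0.8111]], R = [[5.1962, -2.8868, 1.7321], [0.0000, 3.5590, -3.9337], [0.0000, 0.0000, 3.2444]]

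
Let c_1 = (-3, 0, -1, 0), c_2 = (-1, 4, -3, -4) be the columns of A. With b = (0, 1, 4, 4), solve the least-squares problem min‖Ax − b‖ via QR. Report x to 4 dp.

c_1 = (-3, 0, -1, 0); ‖c_1‖ = 3.1623, so q_1 = (-0.9487, 0.0000, -0.3162, 0.0000).
q_1·c_2 = (-0.9487)·(-1) + 0.0000·4 + (-0.3162)·(-3) + 0.0000·(-4) = 1.8974.
u_2 = c_2 − 1.8974·q_1 = (0.8000, 4.0000, -2.4000, -4.0000).
‖u_2‖ = 6.1968, so q_2 = (0.1291, 0.6455, -0.3873, -0.6455).
Qᵀb = (-1.2649, -3.4857).
Back-substitute: x_2 = -3.4857/6.1968 = -0.5625.
x_1 = (-1.2649 − 1.8974·(-0.5625))/3.1623 = -0.0625.

x = (-0.0625, -0.5625)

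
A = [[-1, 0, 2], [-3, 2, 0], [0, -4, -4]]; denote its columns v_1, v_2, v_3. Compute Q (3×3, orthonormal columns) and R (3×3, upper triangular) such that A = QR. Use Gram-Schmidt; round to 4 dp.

Q = [[-0.3162, -0.1482, 0.9370], [-0.9487, 0.0494, -0.3123], [0.0000, -0.9877, -0.1562]], R = [[3.1623, -1.8974, -0.6325], [0.0000, 4.0497, 3.6546], [0.0000, 0.0000, 2.4988]]

e_1 = v_1/‖v_1‖ = (-1, -3, 0)/3.1623 = (-0.3162, -0.9487, 0.0000).
r_{12} = e_1·v_2 = -1.8974.
u_2 = v_2 + 1.8974·e_1 = (-0.6000, 0.2000, -4.0000).
‖u_2‖ = 4.0497, so e_2 = (-0.1482, 0.0494, -0.9877).
r_{13} = e_1·v_3 = -0.6325; r_{23} = e_2·v_3 = 3.6546.
u_3 = v_3 + 0.6325·e_1 − 3.6546·e_2 = (2.3415, -0.7805, -0.3902).
‖u_3‖ = 2.4988, so e_3 = (0.9370, -0.3123, -0.1562).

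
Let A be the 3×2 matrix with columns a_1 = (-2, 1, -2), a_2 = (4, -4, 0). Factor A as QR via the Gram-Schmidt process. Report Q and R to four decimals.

Q = [[-0.6667, 0.3333], [0.3333, -0.6667], [-0.6667, -0.6667]], R = [[3.0000, -4.0000], [0.0000, 4.0000]]

a_1 = (-2, 1, -2); ‖a_1‖ = 3.0000, so q_1 = (-0.6667, 0.3333, -0.6667).
q_1·a_2 = (-0.6667)·4 + 0.3333·(-4) + (-0.6667)·0 = -4.0000.
u_2 = a_2 + 4.0000·q_1 = (1.3333, -2.6667, -2.6667).
‖u_2‖ = 4.0000, so q_2 = (0.3333, -0.6667, -0.6667).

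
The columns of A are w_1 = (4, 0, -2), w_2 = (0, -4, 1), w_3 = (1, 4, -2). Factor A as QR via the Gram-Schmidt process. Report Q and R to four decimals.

e_1 = w_1/‖w_1‖ = (4, 0, -2)/4.4721 = (0.8944, 0.0000, -0.4472).
r_{12} = e_1·w_2 = -0.4472.
u_2 = w_2 + 0.4472·e_1 = (0.4000, -4.0000, 0.8000).
‖u_2‖ = 4.0988, so e_2 = (0.0976, -0.9759, 0.1952).
r_{13} = e_1·w_3 = 1.7889; r_{23} = e_2·w_3 = -4.1964.
u_3 = w_3 − 1.7889·e_1 + 4.1964·e_2 = (-0.1905, -0.0952, -0.3810).
‖u_3‖ = 0.4364, so e_3 = (-0.4364, -0.2182, -0.8729).

Q = [[0.8944, 0.0976, -0.4364], [0.0000, -0.9759, -0.2182], [-0.4472, 0.1952, -0.8729]], R = [[4.4721, -0.4472, 1.7889], [0.0000, 4.0988, -4.1964], [0.0000, 0.0000, 0.4364]]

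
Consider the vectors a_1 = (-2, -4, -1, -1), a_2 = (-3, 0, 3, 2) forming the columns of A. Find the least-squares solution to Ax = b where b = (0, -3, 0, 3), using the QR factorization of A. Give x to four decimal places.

x = (0.3975, 0.2547)

e_1 = a_1/‖a_1‖ = (-2, -4, -1, -1)/4.6904 = (-0.4264, -0.8528, -0.2132, -0.2132).
r_{12} = e_1·a_2 = 0.2132.
u_2 = a_2 − 0.2132·e_1 = (-2.9091, 0.1818, 3.0455, 2.0455).
‖u_2‖ = 4.6856, so e_2 = (-0.6209, 0.0388, 0.6500, 0.4365).
Qᵀb = (1.9188, 1.1932).
Back-substitute: x_2 = 1.1932/4.6856 = 0.2547.
x_1 = (1.9188 − 0.2132·0.2547)/4.6904 = 0.3975.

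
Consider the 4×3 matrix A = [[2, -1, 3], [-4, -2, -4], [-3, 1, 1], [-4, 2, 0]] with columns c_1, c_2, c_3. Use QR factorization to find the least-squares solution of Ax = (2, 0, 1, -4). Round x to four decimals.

c_1 = (2, -4, -3, -4); ‖c_1‖ = 6.7082, so q_1 = (0.2981, -0.5963, -0.4472, -0.5963).
q_1·c_2 = 0.2981·(-1) + (-0.5963)·(-2) + (-0.4472)·1 + (-0.5963)·2 = -0.7454.
u_2 = c_2 + 0.7454·q_1 = (-0.7778, -2.4444, 0.6667, 1.5556).
‖u_2‖ = 3.0732, so q_2 = (-0.2531, -0.7954, 0.2169, 0.5062).
q_1·c_3 = 0.2981·3 + (-0.5963)·(-4) + (-0.4472)·1 + (-0.5963)·0 = 2.8324; q_2·c_3 = (-0.2531)·3 + (-0.7954)·(-4) + 0.2169·1 + 0.5062·0 = 2.6393.
u_3 = c_3 − 2.8324·q_1 − 2.6393·q_2 = (2.8235, -0.2118, 1.6941, 0.3529).
‖u_3‖ = 3.3184, so q_3 = (0.8509, -0.0638, 0.5105, 0.1064).
Qᵀb = (2.5342, -2.3139, 1.7868).
Back-substitute: x_3 = 1.7868/3.3184 = 0.5385.
x_2 = (-2.3139 − 2.6393·0.5385)/3.0732 = -1.2154.
x_1 = (2.5342 + 0.7454·(-1.2154) − 2.8324·0.5385)/6.7082 = 0.0154.

x = (0.0154, -1.2154, 0.5385)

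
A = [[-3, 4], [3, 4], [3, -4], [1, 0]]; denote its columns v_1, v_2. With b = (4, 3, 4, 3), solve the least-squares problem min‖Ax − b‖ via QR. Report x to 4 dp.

q_1 = v_1/‖v_1‖ = (-3, 3, 3, 1)/5.2915 = (-0.5669, 0.5669, 0.5669, 0.1890).
r_{12} = q_1·v_2 = -2.2678.
u_2 = v_2 + 2.2678·q_1 = (2.7143, 5.2857, -2.7143, 0.4286).
‖u_2‖ = 6.5465, so q_2 = (0.4146, 0.8074, -0.4146, 0.0655).
Qᵀb = (2.2678, 2.6186).
Back-substitute: x_2 = 2.6186/6.5465 = 0.4000.
x_1 = (2.2678 + 2.2678·0.4000)/5.2915 = 0.6000.

x = (0.6000, 0.4000)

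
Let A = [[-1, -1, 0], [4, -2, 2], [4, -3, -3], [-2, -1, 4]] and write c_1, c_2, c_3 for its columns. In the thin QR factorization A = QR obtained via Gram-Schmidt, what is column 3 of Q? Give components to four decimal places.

e_1 = c_1/‖c_1‖ = (-1, 4, 4, -2)/6.0828 = (-0.1644, 0.6576, 0.6576, -0.3288).
r_{12} = e_1·c_2 = -2.7948.
u_2 = c_2 + 2.7948·e_1 = (-1.4595, -0.1622, -1.1622, -1.9189).
‖u_2‖ = 2.6813, so e_2 = (-0.5443, -0.0605, -0.4334, -0.7157).
r_{13} = e_1·c_3 = -1.9728; r_{23} = e_2·c_3 = -1.6834.
u_3 = c_3 + 1.9728·e_1 + 1.6834·e_2 = (-1.2406, 3.1955, -2.4323, 2.1466).
‖u_3‖ = 4.7196, so e_3 = (-0.2629, 0.6771, -0.5154, 0.4548).

e_3 = (-0.2629, 0.6771, -0.5154, 0.4548)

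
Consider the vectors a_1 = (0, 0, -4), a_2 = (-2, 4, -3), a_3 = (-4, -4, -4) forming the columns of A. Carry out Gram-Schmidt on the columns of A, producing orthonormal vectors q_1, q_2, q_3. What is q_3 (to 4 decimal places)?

q_3 = (-0.8944, -0.4472, 0.0000)

q_1 = a_1/‖a_1‖ = (0, 0, -4)/4.0000 = (0.0000, 0.0000, -1.0000).
r_{12} = q_1·a_2 = 3.0000.
u_2 = a_2 − 3.0000·q_1 = (-2.0000, 4.0000, 0.0000).
‖u_2‖ = 4.4721, so q_2 = (-0.4472, 0.8944, 0.0000).
r_{13} = q_1·a_3 = 4.0000; r_{23} = q_2·a_3 = -1.7889.
u_3 = a_3 − 4.0000·q_1 + 1.7889·q_2 = (-4.8000, -2.4000, 0.0000).
‖u_3‖ = 5.3666, so q_3 = (-0.8944, -0.4472, 0.0000).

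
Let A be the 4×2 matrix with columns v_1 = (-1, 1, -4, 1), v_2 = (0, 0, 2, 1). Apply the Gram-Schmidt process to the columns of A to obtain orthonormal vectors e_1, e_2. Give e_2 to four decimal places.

e_2 = (-0.2368, 0.2368, 0.3383, 0.8795)

e_1 = v_1/‖v_1‖ = (-1, 1, -4, 1)/4.3589 = (-0.2294, 0.2294, -0.9177, 0.2294).
r_{12} = e_1·v_2 = -1.6059.
u_2 = v_2 + 1.6059·e_1 = (-0.3684, 0.3684, 0.5263, 1.3684).
‖u_2‖ = 1.5560, so e_2 = (-0.2368, 0.2368, 0.3383, 0.8795).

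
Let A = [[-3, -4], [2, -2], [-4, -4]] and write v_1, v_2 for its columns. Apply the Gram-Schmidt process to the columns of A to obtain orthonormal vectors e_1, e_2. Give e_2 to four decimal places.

e_2 = (-0.3777, -0.9099, -0.1717)

v_1 = (-3, 2, -4); ‖v_1‖ = 5.3852, so e_1 = (-0.5571, 0.3714, -0.7428).
e_1·v_2 = (-0.5571)·(-4) + 0.3714·(-2) + (-0.7428)·(-4) = 4.4567.
u_2 = v_2 − 4.4567·e_1 = (-1.5172, -3.6552, -0.6897).
‖u_2‖ = 4.0172, so e_2 = (-0.3777, -0.9099, -0.1717).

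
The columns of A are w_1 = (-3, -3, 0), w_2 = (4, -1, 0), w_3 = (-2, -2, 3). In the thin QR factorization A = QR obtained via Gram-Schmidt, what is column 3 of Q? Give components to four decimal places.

w_1 = (-3, -3, 0); ‖w_1‖ = 4.2426, so e_1 = (-0.7071, -0.7071, 0.0000).
e_1·w_2 = (-0.7071)·4 + (-0.7071)·(-1) + 0.0000·0 = -2.1213.
u_2 = w_2 + 2.1213·e_1 = (2.5000, -2.5000, 0.0000).
‖u_2‖ = 3.5355, so e_2 = (0.7071, -0.7071, 0.0000).
e_1·w_3 = (-0.7071)·(-2) + (-0.7071)·(-2) + 0.0000·3 = 2.8284; e_2·w_3 = 0.7071·(-2) + (-0.7071)·(-2) + 0.0000·3 = 0.0000.
u_3 = w_3 − 2.8284·e_1 + 0.0000·e_2 = (0.0000, 0.0000, 3.0000).
‖u_3‖ = 3.0000, so e_3 = (0.0000, 0.0000, 1.0000).

e_3 = (0.0000, 0.0000, 1.0000)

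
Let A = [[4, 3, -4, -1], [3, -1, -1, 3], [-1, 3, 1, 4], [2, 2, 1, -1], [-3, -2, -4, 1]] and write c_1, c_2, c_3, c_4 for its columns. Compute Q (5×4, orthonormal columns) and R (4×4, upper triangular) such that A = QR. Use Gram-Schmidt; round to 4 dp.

c_1 = (4, 3, -1, 2, -3); ‖c_1‖ = 6.2450, so e_1 = (0.6405, 0.4804, -0.1601, 0.3203, -0.4804).
e_1·c_2 = 0.6405·3 + 0.4804·(-1) + (-0.1601)·3 + 0.3203·2 + (-0.4804)·(-2) = 2.5621.
u_2 = c_2 − 2.5621·e_1 = (1.3590, -2.2308, 3.4103, 1.1795, -0.7692).
‖u_2‖ = 4.5206, so e_2 = (0.3006, -0.4935, 0.7544, 0.2609, -0.1702).
e_1·c_3 = 0.6405·(-4) + 0.4804·(-1) + (-0.1601)·1 + 0.3203·1 + (-0.4804)·(-4) = -0.9608; e_2·c_3 = 0.3006·(-4) + (-0.4935)·(-1) + 0.7544·1 + 0.2609·1 + (-0.1702)·(-4) = 0.9869.
u_3 = c_3 + 0.9608·e_1 − 0.9869·e_2 = (-3.6813, -0.0514, 0.1016, 1.0502, -4.2936).
‖u_3‖ = 5.7535, so e_3 = (-0.6398, -0.0089, 0.0177, 0.1825, -0.7463).
e_1·c_4 = 0.6405·(-1) + 0.4804·3 + (-0.1601)·4 + 0.3203·(-1) + (-0.4804)·1 = -0.6405; e_2·c_4 = 0.3006·(-1) + (-0.4935)·3 + 0.7544·4 + 0.2609·(-1) + (-0.1702)·1 = 0.8054; e_3·c_4 = (-0.6398)·(-1) + (-0.0089)·3 + 0.0177·4 + 0.1825·(-1) + (-0.7463)·1 = -0.2451.
u_4 = c_4 + 0.6405·e_1 − 0.8054·e_2 + 0.2451·e_3 = (-0.9887, 3.7030, 3.2942, -0.9603, 0.6464).
‖u_4‖ = 5.1847, so e_4 = (-0.1907, 0.7142, 0.6354, -0.1852, 0.1247).

Q = [[0.6405, 0.3006, -0.6398, -0.1907], [0.4804, -0.4935, -0.0089, 0.7142], [-0.1601, 0.7544, 0.0177, 0.6354], [0.3203, 0.2609, 0.1825, -0.1852], [-0.4804, -0.1702, -0.7463, 0.1247]], R = [[6.2450, 2.5621, -0.9608, -0.6405], [0.0000, 4.5206, 0.9869, 0.8054], [0.0000, 0.0000, 5.7535, -0.2451], [0.0000, 0.0000, 0.0000, 5.1847]]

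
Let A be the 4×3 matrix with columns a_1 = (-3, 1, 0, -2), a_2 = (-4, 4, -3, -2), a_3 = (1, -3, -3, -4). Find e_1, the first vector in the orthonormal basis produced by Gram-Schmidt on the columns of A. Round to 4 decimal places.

e_1 = a_1/‖a_1‖ = (-3, 1, 0, -2)/3.7417 = (-0.8018, 0.2673, 0.0000, -0.5345).

e_1 = (-0.8018, 0.2673, 0.0000, -0.5345)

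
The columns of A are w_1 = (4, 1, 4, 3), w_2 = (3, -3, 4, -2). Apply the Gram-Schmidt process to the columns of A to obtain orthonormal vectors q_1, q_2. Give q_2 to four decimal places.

q_2 = (0.2195, -0.6367, 0.4040, -0.6191)

w_1 = (4, 1, 4, 3); ‖w_1‖ = 6.4807, so q_1 = (0.6172, 0.1543, 0.6172, 0.4629).
q_1·w_2 = 0.6172·3 + 0.1543·(-3) + 0.6172·4 + 0.4629·(-2) = 2.9318.
u_2 = w_2 − 2.9318·q_1 = (1.1905, -3.4524, 2.1905, -3.3571).
‖u_2‖ = 5.4226, so q_2 = (0.2195, -0.6367, 0.4040, -0.6191).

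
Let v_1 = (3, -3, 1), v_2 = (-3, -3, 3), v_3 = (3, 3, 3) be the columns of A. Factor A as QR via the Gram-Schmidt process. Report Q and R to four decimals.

Q = [[0.6882, -0.6745, 0.2673], [-0.6882, -0.4905, 0.5345], [0.2294, 0.5518, 0.8018]], R = [[4.3589, 0.6882, 0.6882], [0.0000, 5.1504, -1.8394], [0.0000, 0.0000, 4.8107]]

e_1 = v_1/‖v_1‖ = (3, -3, 1)/4.3589 = (0.6882, -0.6882, 0.2294).
r_{12} = e_1·v_2 = 0.6882.
u_2 = v_2 − 0.6882·e_1 = (-3.4737, -2.5263, 2.8421).
‖u_2‖ = 5.1504, so e_2 = (-0.6745, -0.4905, 0.5518).
r_{13} = e_1·v_3 = 0.6882; r_{23} = e_2·v_3 = -1.8394.
u_3 = v_3 − 0.6882·e_1 + 1.8394·e_2 = (1.2857, 2.5714, 3.8571).
‖u_3‖ = 4.8107, so e_3 = (0.2673, 0.5345, 0.8018).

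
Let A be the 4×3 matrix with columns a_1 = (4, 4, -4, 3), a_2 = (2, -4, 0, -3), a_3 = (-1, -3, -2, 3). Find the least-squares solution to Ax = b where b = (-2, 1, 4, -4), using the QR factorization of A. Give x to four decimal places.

q_1 = a_1/‖a_1‖ = (4, 4, -4, 3)/7.5498 = (0.5298, 0.5298, -0.5298, 0.3974).
r_{12} = q_1·a_2 = -2.2517.
u_2 = a_2 + 2.2517·q_1 = (3.1930, -2.8070, -1.1930, -2.1053).
‖u_2‖ = 4.8918, so q_2 = (0.6527, -0.5738, -0.2439, -0.4304).
r_{13} = q_1·a_3 = 0.1325; r_{23} = q_2·a_3 = 0.2654.
u_3 = a_3 − 0.1325·q_1 − 0.2654·q_2 = (-1.2434, -2.9179, -1.8651, 3.0616).
‖u_3‖ = 4.7867, so q_3 = (-0.2598, -0.6096, -0.3896, 0.6396).
Qᵀb = (-4.2385, -1.1333, -4.2071).
Back-substitute: x_3 = -4.2071/4.7867 = -0.8789.
x_2 = (-1.1333 − 0.2654·(-0.8789))/4.8918 = -0.1840.
x_1 = (-4.2385 + 2.2517·(-0.1840) − 0.1325·(-0.8789))/7.5498 = -0.6009.

x = (-0.6009, -0.1840, -0.8789)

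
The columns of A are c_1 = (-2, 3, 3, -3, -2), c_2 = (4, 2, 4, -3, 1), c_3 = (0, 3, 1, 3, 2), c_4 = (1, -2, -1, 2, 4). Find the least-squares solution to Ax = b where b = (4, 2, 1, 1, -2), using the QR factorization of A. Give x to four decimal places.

x = (-1.4677, 0.6950, 0.6198, -1.6870)

e_1 = c_1/‖c_1‖ = (-2, 3, 3, -3, -2)/5.9161 = (-0.3381, 0.5071, 0.5071, -0.5071, -0.3381).
r_{12} = e_1·c_2 = 2.8735.
u_2 = c_2 − 2.8735·e_1 = (4.9714, 0.5429, 2.5429, -1.5429, 1.9714).
‖u_2‖ = 6.1435, so e_2 = (0.8092, 0.0884, 0.4139, -0.2511, 0.3209).
r_{13} = e_1·c_3 = -0.1690; r_{23} = e_2·c_3 = 0.5674.
u_3 = c_3 + 0.1690·e_1 − 0.5674·e_2 = (-0.5163, 3.0356, 0.8509, 3.0568, 1.7608).
‖u_3‖ = 4.7591, so e_3 = (-0.1085, 0.6378, 0.1788, 0.6423, 0.3700).
r_{14} = e_1·c_4 = -4.2258; r_{24} = e_2·c_4 = 0.9999; r_{34} = e_3·c_4 = 1.2016.
u_4 = c_4 + 4.2258·e_1 − 0.9999·e_2 − 1.2016·e_3 = (-1.1074, -0.7119, 0.5142, -0.6635, 1.8060).
‖u_4‖ = 2.3873, so e_4 = (-0.4638, -0.2982, 0.2154, -0.2779, 0.7565).
Qᵀb = (0.3381, 2.9346, 0.9229, -4.0273).
Back-substitute: x_4 = -4.0273/2.3873 = -1.6870.
x_3 = (0.9229 − 1.2016·(-1.6870))/4.7591 = 0.6198.
x_2 = (2.9346 − 0.5674·0.6198 − 0.9999·(-1.6870))/6.1435 = 0.6950.
x_1 = (0.3381 − 2.8735·0.6950 + 0.1690·0.6198 + 4.2258·(-1.6870))/5.9161 = -1.4677.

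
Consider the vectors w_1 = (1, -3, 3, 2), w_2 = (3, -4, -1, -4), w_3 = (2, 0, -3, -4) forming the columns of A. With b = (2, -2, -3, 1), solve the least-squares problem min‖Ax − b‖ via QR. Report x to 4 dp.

w_1 = (1, -3, 3, 2); ‖w_1‖ = 4.7958, so e_1 = (0.2085, -0.6255, 0.6255, 0.4170).
e_1·w_2 = 0.2085·3 + (-0.6255)·(-4) + 0.6255·(-1) + 0.4170·(-4) = 0.8341.
u_2 = w_2 − 0.8341·e_1 = (2.8261, -3.4783, -1.5217, -4.3478).
‖u_2‖ = 6.4268, so e_2 = (0.4397, -0.5412, -0.2368, -0.6765).
e_1·w_3 = 0.2085·2 + (-0.6255)·0 + 0.6255·(-3) + 0.4170·(-4) = -3.1277; e_2·w_3 = 0.4397·2 + (-0.5412)·0 + (-0.2368)·(-3) + (-0.6765)·(-4) = 4.2958.
u_3 = w_3 + 3.1277·e_1 − 4.2958·e_2 = (0.7632, 0.3684, -0.0263, 0.2105).
‖u_3‖ = 0.8736, so e_3 = (0.8736, 0.4217, -0.0301, 0.2410).
Qᵀb = (0.2085, 1.9957, 1.2351).
Back-substitute: x_3 = 1.2351/0.8736 = 1.4138.
x_2 = (1.9957 − 4.2958·1.4138)/6.4268 = -0.6345.
x_1 = (0.2085 − 0.8341·(-0.6345) + 3.1277·1.4138)/4.7958 = 1.0759.

x = (1.0759, -0.6345, 1.4138)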